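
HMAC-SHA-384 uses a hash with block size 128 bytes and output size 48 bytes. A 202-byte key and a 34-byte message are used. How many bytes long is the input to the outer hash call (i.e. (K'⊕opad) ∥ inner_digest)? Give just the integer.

176

Key is 202 > 128 bytes, so it is hashed to 48 bytes then zero-padded to 128: |K'| = 128.
Outer input = (K'⊕opad) ∥ H(inner) → 128 + 48 = 176 bytes.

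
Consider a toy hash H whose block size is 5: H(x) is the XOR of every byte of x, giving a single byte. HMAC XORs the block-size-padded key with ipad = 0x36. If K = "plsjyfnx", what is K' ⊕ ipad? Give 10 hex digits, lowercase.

3a36363636

Key "plsjyfnx" = 70 6c 73 6a 79 66 6e 78 is 8 bytes > B = 5, so hash it first: H(key) = 0c, then zero-pad to 5 bytes: K' = 0c 00 00 00 00.
XOR each byte with 0x36: 0c⊕36=3a, 00⊕36=36, 00⊕36=36, 00⊕36=36, 00⊕36=36.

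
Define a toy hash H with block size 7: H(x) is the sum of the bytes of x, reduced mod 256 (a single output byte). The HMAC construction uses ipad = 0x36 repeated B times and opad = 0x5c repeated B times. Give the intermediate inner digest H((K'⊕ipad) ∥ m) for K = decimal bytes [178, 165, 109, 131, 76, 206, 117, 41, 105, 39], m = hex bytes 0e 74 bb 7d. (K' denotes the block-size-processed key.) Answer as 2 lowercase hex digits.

Key decimal bytes [178, 165, 109, 131, 76, 206, 117, 41, 105, 39] = b2 a5 6d 83 4c ce 75 29 69 27 is 10 bytes > B = 7, so hash it first: H(key) = 8f, then zero-pad to 7 bytes: K' = 8f 00 00 00 00 00 00.
K' ⊕ ipad = b9 36 36 36 36 36 36.
Inner input = b9 36 36 36 36 36 36 ∥ 0e 74 bb 7d.
Inner hash: sum = 185+54+54+54+54+54+54+14+116+187+125 = 951; mod 256 = 183 → b7.

b7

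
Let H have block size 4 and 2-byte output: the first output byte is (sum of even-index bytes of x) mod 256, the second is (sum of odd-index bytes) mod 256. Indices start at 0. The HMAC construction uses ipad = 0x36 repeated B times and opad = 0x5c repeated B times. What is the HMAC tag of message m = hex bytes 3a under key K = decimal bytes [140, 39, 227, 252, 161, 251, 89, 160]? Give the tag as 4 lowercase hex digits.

Key decimal bytes [140, 39, 227, 252, 161, 251, 89, 160] = 8c 27 e3 fc a1 fb 59 a0 is 8 bytes > B = 4, so hash it first: H(key) = 69 be, then zero-pad to 4 bytes: K' = 69 be 00 00.
K' ⊕ ipad = 5f 88 36 36.  K' ⊕ opad = 35 e2 5c 5c.
Inner input = (K'⊕ipad) ∥ m = 5f 88 36 36 ∥ 3a.
Inner hash: even-index sum = 207 mod 256 = 207; odd-index sum = 190 mod 256 = 190 → cf be.
Outer input = (K'⊕opad) ∥ inner = 35 e2 5c 5c ∥ cf be.
Outer hash (tag): even-index sum = 352 mod 256 = 96; odd-index sum = 508 mod 256 = 252 → 60 fc.

60fc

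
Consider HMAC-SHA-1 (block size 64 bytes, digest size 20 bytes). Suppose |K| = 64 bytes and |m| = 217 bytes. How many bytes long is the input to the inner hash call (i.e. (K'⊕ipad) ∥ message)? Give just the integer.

281

Key is 64 ≤ 64 bytes, zero-padded: |K'| = 64.
Inner input = (K'⊕ipad) ∥ m → 64 + 217 = 281 bytes.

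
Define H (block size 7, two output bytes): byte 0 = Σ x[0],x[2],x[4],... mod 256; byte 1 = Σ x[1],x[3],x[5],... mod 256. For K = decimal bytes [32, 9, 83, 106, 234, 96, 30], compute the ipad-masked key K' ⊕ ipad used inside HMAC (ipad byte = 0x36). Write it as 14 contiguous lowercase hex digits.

Key decimal bytes [32, 9, 83, 106, 234, 96, 30] = 20 09 53 6a ea 60 1e is exactly B = 7 bytes: K' = 20 09 53 6a ea 60 1e.
XOR each byte with 0x36: 20⊕36=16, 09⊕36=3f, 53⊕36=65, 6a⊕36=5c, ea⊕36=dc, 60⊕36=56, 1e⊕36=28.

163f655cdc5628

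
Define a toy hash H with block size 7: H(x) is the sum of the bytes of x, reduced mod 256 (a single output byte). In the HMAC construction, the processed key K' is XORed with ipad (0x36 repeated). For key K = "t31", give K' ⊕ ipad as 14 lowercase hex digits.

42050736363636

Key "t31" = 74 33 31 is 3 bytes ≤ B = 7; zero-pad to 7 bytes: K' = 74 33 31 00 00 00 00.
XOR each byte with 0x36: 74⊕36=42, 33⊕36=05, 31⊕36=07, 00⊕36=36, 00⊕36=36, 00⊕36=36, 00⊕36=36.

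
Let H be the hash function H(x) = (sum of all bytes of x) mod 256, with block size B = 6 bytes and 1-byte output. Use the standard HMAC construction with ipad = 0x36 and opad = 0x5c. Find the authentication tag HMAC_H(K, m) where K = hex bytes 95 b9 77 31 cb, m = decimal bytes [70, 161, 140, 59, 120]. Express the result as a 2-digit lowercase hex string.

0c

Key hex bytes 95 b9 77 31 cb is 5 bytes ≤ B = 6; zero-pad to 6 bytes: K' = 95 b9 77 31 cb 00.
K' ⊕ ipad = a3 8f 41 07 fd 36.  K' ⊕ opad = c9 e5 2b 6d 97 5c.
Inner input = (K'⊕ipad) ∥ m = a3 8f 41 07 fd 36 ∥ 46 a1 8c 3b 78.
Inner hash: sum = 163+143+65+7+253+54+70+161+140+59+120 = 1235; mod 256 = 211 → d3.
Outer input = (K'⊕opad) ∥ inner = c9 e5 2b 6d 97 5c ∥ d3.
Outer hash (tag): sum = 201+229+43+109+151+92+211 = 1036; mod 256 = 12 → 0c.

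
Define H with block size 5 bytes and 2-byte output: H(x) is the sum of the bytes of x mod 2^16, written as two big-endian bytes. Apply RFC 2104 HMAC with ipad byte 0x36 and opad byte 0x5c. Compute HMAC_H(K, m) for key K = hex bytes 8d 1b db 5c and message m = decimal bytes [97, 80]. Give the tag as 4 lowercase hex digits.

0224

Key hex bytes 8d 1b db 5c is 4 bytes ≤ B = 5; zero-pad to 5 bytes: K' = 8d 1b db 5c 00.
K' ⊕ ipad = bb 2d ed 6a 36.  K' ⊕ opad = d1 47 87 00 5c.
Inner input = (K'⊕ipad) ∥ m = bb 2d ed 6a 36 ∥ 61 50.
Inner hash: sum = 187+45+237+106+54+97+80 = 806 → 03 26.
Outer input = (K'⊕opad) ∥ inner = d1 47 87 00 5c ∥ 03 26.
Outer hash (tag): sum = 209+71+135+0+92+3+38 = 548 → 02 24.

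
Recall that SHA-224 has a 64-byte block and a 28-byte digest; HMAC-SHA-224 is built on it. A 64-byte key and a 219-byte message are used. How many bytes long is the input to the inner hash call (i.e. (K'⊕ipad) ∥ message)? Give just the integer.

283

Key is 64 ≤ 64 bytes, zero-padded: |K'| = 64.
Inner input = (K'⊕ipad) ∥ m → 64 + 219 = 283 bytes.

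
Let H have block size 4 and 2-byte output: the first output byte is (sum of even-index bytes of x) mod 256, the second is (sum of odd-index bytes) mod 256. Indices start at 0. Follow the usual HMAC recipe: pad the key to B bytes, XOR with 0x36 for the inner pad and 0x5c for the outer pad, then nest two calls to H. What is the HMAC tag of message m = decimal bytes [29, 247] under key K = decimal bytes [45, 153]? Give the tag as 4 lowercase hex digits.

3bfd

Key decimal bytes [45, 153] = 2d 99 is 2 bytes ≤ B = 4; zero-pad to 4 bytes: K' = 2d 99 00 00.
K' ⊕ ipad = 1b af 36 36.  K' ⊕ opad = 71 c5 5c 5c.
Inner input = (K'⊕ipad) ∥ m = 1b af 36 36 ∥ 1d f7.
Inner hash: even-index sum = 110 mod 256 = 110; odd-index sum = 476 mod 256 = 220 → 6e dc.
Outer input = (K'⊕opad) ∥ inner = 71 c5 5c 5c ∥ 6e dc.
Outer hash (tag): even-index sum = 315 mod 256 = 59; odd-index sum = 509 mod 256 = 253 → 3b fd.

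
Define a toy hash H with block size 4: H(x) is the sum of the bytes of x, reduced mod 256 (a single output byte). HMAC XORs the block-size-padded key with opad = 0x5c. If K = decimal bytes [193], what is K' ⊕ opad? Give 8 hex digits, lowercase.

9d5c5c5c

Key decimal bytes [193] = c1 is 1 byte ≤ B = 4; zero-pad to 4 bytes: K' = c1 00 00 00.
XOR each byte with 0x5c: c1⊕5c=9d, 00⊕5c=5c, 00⊕5c=5c, 00⊕5c=5c.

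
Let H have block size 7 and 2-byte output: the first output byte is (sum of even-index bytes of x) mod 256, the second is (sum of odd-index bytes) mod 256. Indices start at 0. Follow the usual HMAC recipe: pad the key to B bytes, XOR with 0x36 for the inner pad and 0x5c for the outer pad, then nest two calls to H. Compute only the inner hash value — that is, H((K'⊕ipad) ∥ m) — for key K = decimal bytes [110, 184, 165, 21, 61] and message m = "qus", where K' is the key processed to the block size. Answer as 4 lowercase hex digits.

Key decimal bytes [110, 184, 165, 21, 61] = 6e b8 a5 15 3d is 5 bytes ≤ B = 7; zero-pad to 7 bytes: K' = 6e b8 a5 15 3d 00 00.
K' ⊕ ipad = 58 8e 93 23 0b 36 36.
Inner input = 58 8e 93 23 0b 36 36 ∥ 71 75 73.
Inner hash: even-index sum = 417 mod 256 = 161; odd-index sum = 459 mod 256 = 203 → a1 cb.

a1cb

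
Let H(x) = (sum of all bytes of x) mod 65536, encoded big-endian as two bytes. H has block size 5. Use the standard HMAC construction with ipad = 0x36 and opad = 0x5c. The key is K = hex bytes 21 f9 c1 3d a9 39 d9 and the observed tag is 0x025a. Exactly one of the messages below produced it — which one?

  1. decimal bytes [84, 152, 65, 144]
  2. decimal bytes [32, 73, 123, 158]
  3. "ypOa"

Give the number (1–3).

3

Key hex bytes 21 f9 c1 3d a9 39 d9 is 7 bytes > B = 5, so hash it first: H(key) = 03 d3, then zero-pad to 5 bytes: K' = 03 d3 00 00 00.
K' ⊕ ipad = 35 e5 36 36 36; K' ⊕ opad = 5f 8f 5c 5c 5c.
m1: inner = H(35 e5 36 36 36 54 98 41 90) = 03 79; tag = H(5f 8f 5c 5c 5c 03 79) = 027e
m2: inner = H(35 e5 36 36 36 20 49 7b 9e) = 03 3e; tag = H(5f 8f 5c 5c 5c 03 3e) = 0243
m3: inner = H(35 e5 36 36 36 79 70 4f 61) = 03 55; tag = H(5f 8f 5c 5c 5c 03 55) = 025a ← matches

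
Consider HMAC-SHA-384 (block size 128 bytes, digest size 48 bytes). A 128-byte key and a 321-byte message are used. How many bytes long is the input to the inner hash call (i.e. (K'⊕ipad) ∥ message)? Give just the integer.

Key is 128 ≤ 128 bytes, zero-padded: |K'| = 128.
Inner input = (K'⊕ipad) ∥ m → 128 + 321 = 449 bytes.

449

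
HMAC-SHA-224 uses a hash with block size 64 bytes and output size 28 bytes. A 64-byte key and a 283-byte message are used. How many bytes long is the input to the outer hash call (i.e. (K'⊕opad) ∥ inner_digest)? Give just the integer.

Key is 64 ≤ 64 bytes, zero-padded: |K'| = 64.
Outer input = (K'⊕opad) ∥ H(inner) → 64 + 28 = 92 bytes.

92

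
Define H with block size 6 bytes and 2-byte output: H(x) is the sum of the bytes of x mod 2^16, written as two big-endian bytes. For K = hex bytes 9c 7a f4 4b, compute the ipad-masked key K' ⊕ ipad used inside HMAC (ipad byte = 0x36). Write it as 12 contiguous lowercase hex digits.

aa4cc27d3636

Key hex bytes 9c 7a f4 4b is 4 bytes ≤ B = 6; zero-pad to 6 bytes: K' = 9c 7a f4 4b 00 00.
XOR each byte with 0x36: 9c⊕36=aa, 7a⊕36=4c, f4⊕36=c2, 4b⊕36=7d, 00⊕36=36, 00⊕36=36.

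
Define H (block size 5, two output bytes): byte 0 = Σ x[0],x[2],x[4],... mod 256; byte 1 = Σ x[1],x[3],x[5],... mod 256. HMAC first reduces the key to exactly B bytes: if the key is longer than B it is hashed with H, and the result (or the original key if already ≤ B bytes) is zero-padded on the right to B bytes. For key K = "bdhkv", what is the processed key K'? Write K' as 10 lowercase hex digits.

Key "bdhkv" = 62 64 68 6b 76 is exactly B = 5 bytes: K' = 62 64 68 6b 76.

6264686b76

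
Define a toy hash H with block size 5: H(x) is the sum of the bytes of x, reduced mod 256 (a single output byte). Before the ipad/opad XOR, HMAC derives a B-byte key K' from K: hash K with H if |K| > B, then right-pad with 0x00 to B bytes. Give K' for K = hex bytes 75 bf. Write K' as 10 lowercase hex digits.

Key hex bytes 75 bf is 2 bytes ≤ B = 5; zero-pad to 5 bytes: K' = 75 bf 00 00 00.

75bf000000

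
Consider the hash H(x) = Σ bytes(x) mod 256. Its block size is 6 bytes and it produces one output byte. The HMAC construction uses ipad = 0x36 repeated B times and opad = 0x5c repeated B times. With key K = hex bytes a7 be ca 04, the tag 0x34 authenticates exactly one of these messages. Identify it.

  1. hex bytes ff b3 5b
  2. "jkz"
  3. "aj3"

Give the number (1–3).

Key hex bytes a7 be ca 04 is 4 bytes ≤ B = 6; zero-pad to 6 bytes: K' = a7 be ca 04 00 00.
K' ⊕ ipad = 91 88 fc 32 36 36; K' ⊕ opad = fb e2 96 58 5c 5c.
m1: inner = H(91 88 fc 32 36 36 ff b3 5b) = c0; tag = H(fb e2 96 58 5c 5c c0) = 43
m2: inner = H(91 88 fc 32 36 36 6a 6b 7a) = 02; tag = H(fb e2 96 58 5c 5c 02) = 85
m3: inner = H(91 88 fc 32 36 36 61 6a 33) = b1; tag = H(fb e2 96 58 5c 5c b1) = 34 ← matches

3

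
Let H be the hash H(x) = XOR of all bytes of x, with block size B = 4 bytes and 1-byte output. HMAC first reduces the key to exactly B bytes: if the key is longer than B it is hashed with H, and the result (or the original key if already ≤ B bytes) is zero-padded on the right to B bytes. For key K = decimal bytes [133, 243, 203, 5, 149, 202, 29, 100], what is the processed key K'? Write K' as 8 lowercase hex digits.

|K| = 8 > B = 4, so first hash the key.
H(K): XOR 85⊕f3⊕cb⊕05⊕95⊕ca⊕1d⊕64 = 9e.
Zero-pad H(K) = 9e to 4 bytes: K' = 9e 00 00 00.

9e000000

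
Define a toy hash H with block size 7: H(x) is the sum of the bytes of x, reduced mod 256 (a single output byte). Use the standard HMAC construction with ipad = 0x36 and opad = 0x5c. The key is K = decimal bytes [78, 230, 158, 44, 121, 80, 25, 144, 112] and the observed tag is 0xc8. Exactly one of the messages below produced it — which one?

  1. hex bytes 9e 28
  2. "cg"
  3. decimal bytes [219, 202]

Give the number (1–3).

Key decimal bytes [78, 230, 158, 44, 121, 80, 25, 144, 112] = 4e e6 9e 2c 79 50 19 90 70 is 9 bytes > B = 7, so hash it first: H(key) = e0, then zero-pad to 7 bytes: K' = e0 00 00 00 00 00 00.
K' ⊕ ipad = d6 36 36 36 36 36 36; K' ⊕ opad = bc 5c 5c 5c 5c 5c 5c.
m1: inner = H(d6 36 36 36 36 36 36 9e 28) = e0; tag = H(bc 5c 5c 5c 5c 5c 5c e0) = c4
m2: inner = H(d6 36 36 36 36 36 36 63 67) = e4; tag = H(bc 5c 5c 5c 5c 5c 5c e4) = c8 ← matches
m3: inner = H(d6 36 36 36 36 36 36 db ca) = bf; tag = H(bc 5c 5c 5c 5c 5c 5c bf) = a3

2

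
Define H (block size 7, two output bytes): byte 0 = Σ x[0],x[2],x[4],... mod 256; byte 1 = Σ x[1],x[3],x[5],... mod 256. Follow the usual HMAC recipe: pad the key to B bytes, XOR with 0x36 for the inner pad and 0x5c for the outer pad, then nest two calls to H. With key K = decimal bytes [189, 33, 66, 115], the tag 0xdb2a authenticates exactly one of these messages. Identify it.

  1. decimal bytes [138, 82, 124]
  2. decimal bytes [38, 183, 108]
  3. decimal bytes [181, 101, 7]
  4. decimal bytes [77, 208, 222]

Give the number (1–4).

2

Key decimal bytes [189, 33, 66, 115] = bd 21 42 73 is 4 bytes ≤ B = 7; zero-pad to 7 bytes: K' = bd 21 42 73 00 00 00.
K' ⊕ ipad = 8b 17 74 45 36 36 36; K' ⊕ opad = e1 7d 1e 2f 5c 5c 5c.
m1: inner = H(8b 17 74 45 36 36 36 8a 52 7c) = bd 98; tag = H(e1 7d 1e 2f 5c 5c 5c bd 98) = 4fc5
m2: inner = H(8b 17 74 45 36 36 36 26 b7 6c) = 22 24; tag = H(e1 7d 1e 2f 5c 5c 5c 22 24) = db2a ← matches
m3: inner = H(8b 17 74 45 36 36 36 b5 65 07) = d0 4e; tag = H(e1 7d 1e 2f 5c 5c 5c d0 4e) = 05d8
m4: inner = H(8b 17 74 45 36 36 36 4d d0 de) = 3b bd; tag = H(e1 7d 1e 2f 5c 5c 5c 3b bd) = 7443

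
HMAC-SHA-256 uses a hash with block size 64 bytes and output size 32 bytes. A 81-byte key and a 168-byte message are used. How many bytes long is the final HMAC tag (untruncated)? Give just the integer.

32

The tag is one SHA-256 digest: 32 bytes.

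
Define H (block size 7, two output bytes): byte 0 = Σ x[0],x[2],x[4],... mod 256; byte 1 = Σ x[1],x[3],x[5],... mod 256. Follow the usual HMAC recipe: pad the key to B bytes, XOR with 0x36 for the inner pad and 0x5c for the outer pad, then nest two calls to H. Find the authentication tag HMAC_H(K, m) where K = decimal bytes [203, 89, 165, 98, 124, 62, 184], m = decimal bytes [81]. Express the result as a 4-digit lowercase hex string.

Key decimal bytes [203, 89, 165, 98, 124, 62, 184] = cb 59 a5 62 7c 3e b8 is exactly B = 7 bytes: K' = cb 59 a5 62 7c 3e b8.
K' ⊕ ipad = fd 6f 93 54 4a 08 8e.  K' ⊕ opad = 97 05 f9 3e 20 62 e4.
Inner input = (K'⊕ipad) ∥ m = fd 6f 93 54 4a 08 8e ∥ 51.
Inner hash: even-index sum = 616 mod 256 = 104; odd-index sum = 284 mod 256 = 28 → 68 1c.
Outer input = (K'⊕opad) ∥ inner = 97 05 f9 3e 20 62 e4 ∥ 68 1c.
Outer hash (tag): even-index sum = 688 mod 256 = 176; odd-index sum = 269 mod 256 = 13 → b0 0d.

b00d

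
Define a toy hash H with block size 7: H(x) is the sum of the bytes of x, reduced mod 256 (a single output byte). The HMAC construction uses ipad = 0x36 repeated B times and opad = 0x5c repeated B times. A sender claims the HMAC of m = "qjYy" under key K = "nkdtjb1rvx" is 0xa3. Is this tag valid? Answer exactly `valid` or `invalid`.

valid

Key "nkdtjb1rvx" = 6e 6b 64 74 6a 62 31 72 76 78 is 10 bytes > B = 7, so hash it first: H(key) = 0e, then zero-pad to 7 bytes: K' = 0e 00 00 00 00 00 00.
K' ⊕ ipad = 38 36 36 36 36 36 36; K' ⊕ opad = 52 5c 5c 5c 5c 5c 5c.
Inner hash: sum = 56+54+54+54+54+54+54+113+106+89+121 = 809; mod 256 = 41 → 29.
Outer hash (recomputed tag): sum = 82+92+92+92+92+92+92+41 = 675; mod 256 = 163 → a3.
Recomputed tag = a3; claimed = a3 → match.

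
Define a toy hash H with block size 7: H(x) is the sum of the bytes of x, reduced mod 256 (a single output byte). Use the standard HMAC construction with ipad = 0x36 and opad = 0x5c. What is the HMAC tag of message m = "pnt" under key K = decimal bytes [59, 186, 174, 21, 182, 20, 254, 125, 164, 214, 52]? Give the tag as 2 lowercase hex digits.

Key decimal bytes [59, 186, 174, 21, 182, 20, 254, 125, 164, 214, 52] = 3b ba ae 15 b6 14 fe 7d a4 d6 34 is 11 bytes > B = 7, so hash it first: H(key) = ab, then zero-pad to 7 bytes: K' = ab 00 00 00 00 00 00.
K' ⊕ ipad = 9d 36 36 36 36 36 36.  K' ⊕ opad = f7 5c 5c 5c 5c 5c 5c.
Inner input = (K'⊕ipad) ∥ m = 9d 36 36 36 36 36 36 ∥ 70 6e 74.
Inner hash: sum = 157+54+54+54+54+54+54+112+110+116 = 819; mod 256 = 51 → 33.
Outer input = (K'⊕opad) ∥ inner = f7 5c 5c 5c 5c 5c 5c ∥ 33.
Outer hash (tag): sum = 247+92+92+92+92+92+92+51 = 850; mod 256 = 82 → 52.

52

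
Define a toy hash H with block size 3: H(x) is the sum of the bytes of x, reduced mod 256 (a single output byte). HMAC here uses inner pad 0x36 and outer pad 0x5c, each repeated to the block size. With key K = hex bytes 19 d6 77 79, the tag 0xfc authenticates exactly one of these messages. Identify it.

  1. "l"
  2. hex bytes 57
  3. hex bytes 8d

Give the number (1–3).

Key hex bytes 19 d6 77 79 is 4 bytes > B = 3, so hash it first: H(key) = df, then zero-pad to 3 bytes: K' = df 00 00.
K' ⊕ ipad = e9 36 36; K' ⊕ opad = 83 5c 5c.
m1: inner = H(e9 36 36 6c) = c1; tag = H(83 5c 5c c1) = fc ← matches
m2: inner = H(e9 36 36 57) = ac; tag = H(83 5c 5c ac) = e7
m3: inner = H(e9 36 36 8d) = e2; tag = H(83 5c 5c e2) = 1d

1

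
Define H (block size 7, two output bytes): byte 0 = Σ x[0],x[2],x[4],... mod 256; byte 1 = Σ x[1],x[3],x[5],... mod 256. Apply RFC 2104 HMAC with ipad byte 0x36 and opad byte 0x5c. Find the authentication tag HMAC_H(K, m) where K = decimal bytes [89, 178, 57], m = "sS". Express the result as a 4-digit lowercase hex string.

Key decimal bytes [89, 178, 57] = 59 b2 39 is 3 bytes ≤ B = 7; zero-pad to 7 bytes: K' = 59 b2 39 00 00 00 00.
K' ⊕ ipad = 6f 84 0f 36 36 36 36.  K' ⊕ opad = 05 ee 65 5c 5c 5c 5c.
Inner input = (K'⊕ipad) ∥ m = 6f 84 0f 36 36 36 36 ∥ 73 53.
Inner hash: even-index sum = 317 mod 256 = 61; odd-index sum = 355 mod 256 = 99 → 3d 63.
Outer input = (K'⊕opad) ∥ inner = 05 ee 65 5c 5c 5c 5c ∥ 3d 63.
Outer hash (tag): even-index sum = 389 mod 256 = 133; odd-index sum = 483 mod 256 = 227 → 85 e3.

85e3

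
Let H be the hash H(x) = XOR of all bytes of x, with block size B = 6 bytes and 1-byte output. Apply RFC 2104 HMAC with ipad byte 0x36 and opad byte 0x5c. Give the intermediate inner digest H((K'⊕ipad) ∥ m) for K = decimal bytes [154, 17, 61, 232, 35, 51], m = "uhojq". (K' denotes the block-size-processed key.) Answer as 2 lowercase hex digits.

27

Key decimal bytes [154, 17, 61, 232, 35, 51] = 9a 11 3d e8 23 33 is exactly B = 6 bytes: K' = 9a 11 3d e8 23 33.
K' ⊕ ipad = ac 27 0b de 15 05.
Inner input = ac 27 0b de 15 05 ∥ 75 68 6f 6a 71.
Inner hash: XOR ac⊕27⊕0b⊕de⊕15⊕05⊕75⊕68⊕6f⊕6a⊕71 = 27.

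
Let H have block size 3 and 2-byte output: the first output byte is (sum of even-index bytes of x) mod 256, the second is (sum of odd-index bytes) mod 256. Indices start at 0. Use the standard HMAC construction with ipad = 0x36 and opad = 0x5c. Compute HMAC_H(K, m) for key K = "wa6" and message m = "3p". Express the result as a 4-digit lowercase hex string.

1fee

Key "wa6" = 77 61 36 is exactly B = 3 bytes: K' = 77 61 36.
K' ⊕ ipad = 41 57 00.  K' ⊕ opad = 2b 3d 6a.
Inner input = (K'⊕ipad) ∥ m = 41 57 00 ∥ 33 70.
Inner hash: even-index sum = 177 mod 256 = 177; odd-index sum = 138 mod 256 = 138 → b1 8a.
Outer input = (K'⊕opad) ∥ inner = 2b 3d 6a ∥ b1 8a.
Outer hash (tag): even-index sum = 287 mod 256 = 31; odd-index sum = 238 mod 256 = 238 → 1f ee.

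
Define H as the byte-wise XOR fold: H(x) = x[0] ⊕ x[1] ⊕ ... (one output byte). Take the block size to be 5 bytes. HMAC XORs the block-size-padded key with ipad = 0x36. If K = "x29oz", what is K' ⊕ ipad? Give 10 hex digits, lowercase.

4e040f594c

Key "x29oz" = 78 32 39 6f 7a is exactly B = 5 bytes: K' = 78 32 39 6f 7a.
XOR each byte with 0x36: 78⊕36=4e, 32⊕36=04, 39⊕36=0f, 6f⊕36=59, 7a⊕36=4c.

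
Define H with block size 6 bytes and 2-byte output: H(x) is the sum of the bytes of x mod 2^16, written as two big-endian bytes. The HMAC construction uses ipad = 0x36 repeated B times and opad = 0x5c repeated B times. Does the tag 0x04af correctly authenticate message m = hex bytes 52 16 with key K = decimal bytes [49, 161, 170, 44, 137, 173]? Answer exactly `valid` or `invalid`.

valid

Key decimal bytes [49, 161, 170, 44, 137, 173] = 31 a1 aa 2c 89 ad is exactly B = 6 bytes: K' = 31 a1 aa 2c 89 ad.
K' ⊕ ipad = 07 97 9c 1a bf 9b; K' ⊕ opad = 6d fd f6 70 d5 f1.
Inner hash: sum = 7+151+156+26+191+155+82+22 = 790 → 03 16.
Outer hash (recomputed tag): sum = 109+253+246+112+213+241+3+22 = 1199 → 04 af.
Recomputed tag = 04af; claimed = 04af → match.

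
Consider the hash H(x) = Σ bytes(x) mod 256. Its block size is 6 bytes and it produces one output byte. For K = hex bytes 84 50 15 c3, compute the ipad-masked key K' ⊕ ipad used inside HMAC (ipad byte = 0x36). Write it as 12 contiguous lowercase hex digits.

Key hex bytes 84 50 15 c3 is 4 bytes ≤ B = 6; zero-pad to 6 bytes: K' = 84 50 15 c3 00 00.
XOR each byte with 0x36: 84⊕36=b2, 50⊕36=66, 15⊕36=23, c3⊕36=f5, 00⊕36=36, 00⊕36=36.

b26623f53636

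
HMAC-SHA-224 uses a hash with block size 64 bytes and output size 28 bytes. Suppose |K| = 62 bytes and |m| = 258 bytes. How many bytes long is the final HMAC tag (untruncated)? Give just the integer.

The tag is one SHA-224 digest: 28 bytes.

28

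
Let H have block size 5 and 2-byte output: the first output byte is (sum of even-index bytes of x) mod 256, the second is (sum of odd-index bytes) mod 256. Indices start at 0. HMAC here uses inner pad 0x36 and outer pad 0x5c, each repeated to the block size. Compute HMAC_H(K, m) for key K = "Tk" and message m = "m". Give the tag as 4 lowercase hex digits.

c061

Key "Tk" = 54 6b is 2 bytes ≤ B = 5; zero-pad to 5 bytes: K' = 54 6b 00 00 00.
K' ⊕ ipad = 62 5d 36 36 36.  K' ⊕ opad = 08 37 5c 5c 5c.
Inner input = (K'⊕ipad) ∥ m = 62 5d 36 36 36 ∥ 6d.
Inner hash: even-index sum = 206 mod 256 = 206; odd-index sum = 256 mod 256 = 0 → ce 00.
Outer input = (K'⊕opad) ∥ inner = 08 37 5c 5c 5c ∥ ce 00.
Outer hash (tag): even-index sum = 192 mod 256 = 192; odd-index sum = 353 mod 256 = 97 → c0 61.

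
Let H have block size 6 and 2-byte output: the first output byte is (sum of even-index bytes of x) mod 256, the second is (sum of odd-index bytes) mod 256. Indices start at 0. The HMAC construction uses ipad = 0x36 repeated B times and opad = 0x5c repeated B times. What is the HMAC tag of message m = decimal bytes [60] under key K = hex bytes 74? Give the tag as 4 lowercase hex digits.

cab6

Key hex bytes 74 is 1 byte ≤ B = 6; zero-pad to 6 bytes: K' = 74 00 00 00 00 00.
K' ⊕ ipad = 42 36 36 36 36 36.  K' ⊕ opad = 28 5c 5c 5c 5c 5c.
Inner input = (K'⊕ipad) ∥ m = 42 36 36 36 36 36 ∥ 3c.
Inner hash: even-index sum = 234 mod 256 = 234; odd-index sum = 162 mod 256 = 162 → ea a2.
Outer input = (K'⊕opad) ∥ inner = 28 5c 5c 5c 5c 5c ∥ ea a2.
Outer hash (tag): even-index sum = 458 mod 256 = 202; odd-index sum = 438 mod 256 = 182 → ca b6.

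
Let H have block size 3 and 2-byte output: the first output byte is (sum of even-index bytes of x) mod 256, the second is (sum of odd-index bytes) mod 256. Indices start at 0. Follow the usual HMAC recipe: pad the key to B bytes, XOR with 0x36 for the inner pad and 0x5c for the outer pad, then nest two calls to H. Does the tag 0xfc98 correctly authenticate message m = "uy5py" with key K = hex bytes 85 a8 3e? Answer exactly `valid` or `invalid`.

valid

Key hex bytes 85 a8 3e is exactly B = 3 bytes: K' = 85 a8 3e.
K' ⊕ ipad = b3 9e 08; K' ⊕ opad = d9 f4 62.
Inner hash: even-index sum = 420 mod 256 = 164; odd-index sum = 449 mod 256 = 193 → a4 c1.
Outer hash (recomputed tag): even-index sum = 508 mod 256 = 252; odd-index sum = 408 mod 256 = 152 → fc 98.
Recomputed tag = fc98; claimed = fc98 → match.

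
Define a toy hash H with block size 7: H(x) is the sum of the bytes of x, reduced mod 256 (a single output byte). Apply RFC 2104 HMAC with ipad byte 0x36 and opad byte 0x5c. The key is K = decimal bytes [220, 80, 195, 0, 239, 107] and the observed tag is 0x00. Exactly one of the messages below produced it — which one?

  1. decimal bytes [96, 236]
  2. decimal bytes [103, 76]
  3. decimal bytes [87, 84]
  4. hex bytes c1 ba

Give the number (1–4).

Key decimal bytes [220, 80, 195, 0, 239, 107] = dc 50 c3 00 ef 6b is 6 bytes ≤ B = 7; zero-pad to 7 bytes: K' = dc 50 c3 00 ef 6b 00.
K' ⊕ ipad = ea 66 f5 36 d9 5d 36; K' ⊕ opad = 80 0c 9f 5c b3 37 5c.
m1: inner = H(ea 66 f5 36 d9 5d 36 60 ec) = 33; tag = H(80 0c 9f 5c b3 37 5c 33) = 00 ← matches
m2: inner = H(ea 66 f5 36 d9 5d 36 67 4c) = 9a; tag = H(80 0c 9f 5c b3 37 5c 9a) = 67
m3: inner = H(ea 66 f5 36 d9 5d 36 57 54) = 92; tag = H(80 0c 9f 5c b3 37 5c 92) = 5f
m4: inner = H(ea 66 f5 36 d9 5d 36 c1 ba) = 62; tag = H(80 0c 9f 5c b3 37 5c 62) = 2f

1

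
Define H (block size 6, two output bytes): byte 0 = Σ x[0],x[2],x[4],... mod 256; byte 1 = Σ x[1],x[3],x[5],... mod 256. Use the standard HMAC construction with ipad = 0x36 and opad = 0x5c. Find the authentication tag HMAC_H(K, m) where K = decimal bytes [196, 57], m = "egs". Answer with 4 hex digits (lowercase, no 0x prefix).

Key decimal bytes [196, 57] = c4 39 is 2 bytes ≤ B = 6; zero-pad to 6 bytes: K' = c4 39 00 00 00 00.
K' ⊕ ipad = f2 0f 36 36 36 36.  K' ⊕ opad = 98 65 5c 5c 5c 5c.
Inner input = (K'⊕ipad) ∥ m = f2 0f 36 36 36 36 ∥ 65 67 73.
Inner hash: even-index sum = 566 mod 256 = 54; odd-index sum = 226 mod 256 = 226 → 36 e2.
Outer input = (K'⊕opad) ∥ inner = 98 65 5c 5c 5c 5c ∥ 36 e2.
Outer hash (tag): even-index sum = 390 mod 256 = 134; odd-index sum = 511 mod 256 = 255 → 86 ff.

86ff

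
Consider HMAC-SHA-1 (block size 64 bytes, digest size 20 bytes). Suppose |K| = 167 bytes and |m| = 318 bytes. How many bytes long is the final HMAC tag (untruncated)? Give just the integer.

The tag is one SHA-1 digest: 20 bytes.

20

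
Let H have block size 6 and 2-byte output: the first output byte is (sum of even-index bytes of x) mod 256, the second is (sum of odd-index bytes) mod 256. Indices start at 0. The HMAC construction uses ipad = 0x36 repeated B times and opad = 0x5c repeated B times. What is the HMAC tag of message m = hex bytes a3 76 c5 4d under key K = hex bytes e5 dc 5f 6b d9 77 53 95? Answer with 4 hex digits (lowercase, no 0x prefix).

Key hex bytes e5 dc 5f 6b d9 77 53 95 is 8 bytes > B = 6, so hash it first: H(key) = 70 53, then zero-pad to 6 bytes: K' = 70 53 00 00 00 00.
K' ⊕ ipad = 46 65 36 36 36 36.  K' ⊕ opad = 2c 0f 5c 5c 5c 5c.
Inner input = (K'⊕ipad) ∥ m = 46 65 36 36 36 36 ∥ a3 76 c5 4d.
Inner hash: even-index sum = 538 mod 256 = 26; odd-index sum = 404 mod 256 = 148 → 1a 94.
Outer input = (K'⊕opad) ∥ inner = 2c 0f 5c 5c 5c 5c ∥ 1a 94.
Outer hash (tag): even-index sum = 254 mod 256 = 254; odd-index sum = 347 mod 256 = 91 → fe 5b.

fe5b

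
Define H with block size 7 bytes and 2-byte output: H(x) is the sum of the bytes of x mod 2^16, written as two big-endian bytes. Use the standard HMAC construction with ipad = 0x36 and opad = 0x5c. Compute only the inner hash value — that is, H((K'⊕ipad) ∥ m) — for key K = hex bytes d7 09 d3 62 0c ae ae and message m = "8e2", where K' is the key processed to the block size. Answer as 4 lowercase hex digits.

0492

Key hex bytes d7 09 d3 62 0c ae ae is exactly B = 7 bytes: K' = d7 09 d3 62 0c ae ae.
K' ⊕ ipad = e1 3f e5 54 3a 98 98.
Inner input = e1 3f e5 54 3a 98 98 ∥ 38 65 32.
Inner hash: sum = 225+63+229+84+58+152+152+56+101+50 = 1170 → 04 92.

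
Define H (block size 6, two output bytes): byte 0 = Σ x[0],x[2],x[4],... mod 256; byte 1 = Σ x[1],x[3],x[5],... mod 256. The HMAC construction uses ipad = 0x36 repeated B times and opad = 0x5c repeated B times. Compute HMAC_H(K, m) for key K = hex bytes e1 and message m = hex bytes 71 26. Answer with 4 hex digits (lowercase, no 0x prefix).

29dc

Key hex bytes e1 is 1 byte ≤ B = 6; zero-pad to 6 bytes: K' = e1 00 00 00 00 00.
K' ⊕ ipad = d7 36 36 36 36 36.  K' ⊕ opad = bd 5c 5c 5c 5c 5c.
Inner input = (K'⊕ipad) ∥ m = d7 36 36 36 36 36 ∥ 71 26.
Inner hash: even-index sum = 436 mod 256 = 180; odd-index sum = 200 mod 256 = 200 → b4 c8.
Outer input = (K'⊕opad) ∥ inner = bd 5c 5c 5c 5c 5c ∥ b4 c8.
Outer hash (tag): even-index sum = 553 mod 256 = 41; odd-index sum = 476 mod 256 = 220 → 29 dc.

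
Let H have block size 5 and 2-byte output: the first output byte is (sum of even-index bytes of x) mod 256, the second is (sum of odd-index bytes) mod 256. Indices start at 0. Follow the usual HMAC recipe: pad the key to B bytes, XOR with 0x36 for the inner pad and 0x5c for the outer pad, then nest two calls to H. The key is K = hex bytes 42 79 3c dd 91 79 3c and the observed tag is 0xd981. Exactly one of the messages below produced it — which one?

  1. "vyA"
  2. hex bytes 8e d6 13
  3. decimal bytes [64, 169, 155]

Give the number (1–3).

Key hex bytes 42 79 3c dd 91 79 3c is 7 bytes > B = 5, so hash it first: H(key) = 4b cf, then zero-pad to 5 bytes: K' = 4b cf 00 00 00.
K' ⊕ ipad = 7d f9 36 36 36; K' ⊕ opad = 17 93 5c 5c 5c.
m1: inner = H(7d f9 36 36 36 76 79 41) = 62 e6; tag = H(17 93 5c 5c 5c 62 e6) = b551
m2: inner = H(7d f9 36 36 36 8e d6 13) = bf d0; tag = H(17 93 5c 5c 5c bf d0) = 9fae
m3: inner = H(7d f9 36 36 36 40 a9 9b) = 92 0a; tag = H(17 93 5c 5c 5c 92 0a) = d981 ← matches

3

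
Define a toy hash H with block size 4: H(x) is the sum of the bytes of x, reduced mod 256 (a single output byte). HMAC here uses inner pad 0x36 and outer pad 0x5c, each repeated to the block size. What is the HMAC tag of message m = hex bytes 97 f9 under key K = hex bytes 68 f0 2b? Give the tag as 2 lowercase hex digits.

ba

Key hex bytes 68 f0 2b is 3 bytes ≤ B = 4; zero-pad to 4 bytes: K' = 68 f0 2b 00.
K' ⊕ ipad = 5e c6 1d 36.  K' ⊕ opad = 34 ac 77 5c.
Inner input = (K'⊕ipad) ∥ m = 5e c6 1d 36 ∥ 97 f9.
Inner hash: sum = 94+198+29+54+151+249 = 775; mod 256 = 7 → 07.
Outer input = (K'⊕opad) ∥ inner = 34 ac 77 5c ∥ 07.
Outer hash (tag): sum = 52+172+119+92+7 = 442; mod 256 = 186 → ba.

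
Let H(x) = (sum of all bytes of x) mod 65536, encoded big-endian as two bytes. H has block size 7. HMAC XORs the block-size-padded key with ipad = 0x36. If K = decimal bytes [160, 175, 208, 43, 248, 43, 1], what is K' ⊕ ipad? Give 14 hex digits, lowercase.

9699e61dce1d37

Key decimal bytes [160, 175, 208, 43, 248, 43, 1] = a0 af d0 2b f8 2b 01 is exactly B = 7 bytes: K' = a0 af d0 2b f8 2b 01.
XOR each byte with 0x36: a0⊕36=96, af⊕36=99, d0⊕36=e6, 2b⊕36=1d, f8⊕36=ce, 2b⊕36=1d, 01⊕36=37.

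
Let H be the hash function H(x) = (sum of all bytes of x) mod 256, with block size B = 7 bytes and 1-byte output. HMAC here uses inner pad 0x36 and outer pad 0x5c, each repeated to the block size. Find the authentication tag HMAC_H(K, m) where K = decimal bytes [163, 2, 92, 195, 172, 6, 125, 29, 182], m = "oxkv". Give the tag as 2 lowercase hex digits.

be

Key decimal bytes [163, 2, 92, 195, 172, 6, 125, 29, 182] = a3 02 5c c3 ac 06 7d 1d b6 is 9 bytes > B = 7, so hash it first: H(key) = c6, then zero-pad to 7 bytes: K' = c6 00 00 00 00 00 00.
K' ⊕ ipad = f0 36 36 36 36 36 36.  K' ⊕ opad = 9a 5c 5c 5c 5c 5c 5c.
Inner input = (K'⊕ipad) ∥ m = f0 36 36 36 36 36 36 ∥ 6f 78 6b 76.
Inner hash: sum = 240+54+54+54+54+54+54+111+120+107+118 = 1020; mod 256 = 252 → fc.
Outer input = (K'⊕opad) ∥ inner = 9a 5c 5c 5c 5c 5c 5c ∥ fc.
Outer hash (tag): sum = 154+92+92+92+92+92+92+252 = 958; mod 256 = 190 → be.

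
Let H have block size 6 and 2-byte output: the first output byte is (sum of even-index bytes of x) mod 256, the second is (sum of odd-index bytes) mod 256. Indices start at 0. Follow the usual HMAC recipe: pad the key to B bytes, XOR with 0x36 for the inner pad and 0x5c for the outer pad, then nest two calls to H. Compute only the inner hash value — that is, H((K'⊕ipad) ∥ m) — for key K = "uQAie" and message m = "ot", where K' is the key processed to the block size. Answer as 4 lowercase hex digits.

7c70

Key "uQAie" = 75 51 41 69 65 is 5 bytes ≤ B = 6; zero-pad to 6 bytes: K' = 75 51 41 69 65 00.
K' ⊕ ipad = 43 67 77 5f 53 36.
Inner input = 43 67 77 5f 53 36 ∥ 6f 74.
Inner hash: even-index sum = 380 mod 256 = 124; odd-index sum = 368 mod 256 = 112 → 7c 70.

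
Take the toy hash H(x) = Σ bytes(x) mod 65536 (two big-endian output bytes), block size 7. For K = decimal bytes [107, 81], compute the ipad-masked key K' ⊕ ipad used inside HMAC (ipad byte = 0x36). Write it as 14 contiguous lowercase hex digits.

Key decimal bytes [107, 81] = 6b 51 is 2 bytes ≤ B = 7; zero-pad to 7 bytes: K' = 6b 51 00 00 00 00 00.
XOR each byte with 0x36: 6b⊕36=5d, 51⊕36=67, 00⊕36=36, 00⊕36=36, 00⊕36=36, 00⊕36=36, 00⊕36=36.

5d673636363636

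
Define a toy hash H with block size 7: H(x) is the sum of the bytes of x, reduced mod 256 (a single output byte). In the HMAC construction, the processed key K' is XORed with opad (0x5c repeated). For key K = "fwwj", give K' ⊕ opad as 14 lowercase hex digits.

3a2b2b365c5c5c

Key "fwwj" = 66 77 77 6a is 4 bytes ≤ B = 7; zero-pad to 7 bytes: K' = 66 77 77 6a 00 00 00.
XOR each byte with 0x5c: 66⊕5c=3a, 77⊕5c=2b, 77⊕5c=2b, 6a⊕5c=36, 00⊕5c=5c, 00⊕5c=5c, 00⊕5c=5c.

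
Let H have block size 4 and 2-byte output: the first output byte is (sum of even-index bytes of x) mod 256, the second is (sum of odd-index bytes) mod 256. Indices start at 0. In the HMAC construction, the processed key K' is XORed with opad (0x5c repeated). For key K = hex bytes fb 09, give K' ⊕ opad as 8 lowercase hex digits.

a7555c5c

Key hex bytes fb 09 is 2 bytes ≤ B = 4; zero-pad to 4 bytes: K' = fb 09 00 00.
XOR each byte with 0x5c: fb⊕5c=a7, 09⊕5c=55, 00⊕5c=5c, 00⊕5c=5c.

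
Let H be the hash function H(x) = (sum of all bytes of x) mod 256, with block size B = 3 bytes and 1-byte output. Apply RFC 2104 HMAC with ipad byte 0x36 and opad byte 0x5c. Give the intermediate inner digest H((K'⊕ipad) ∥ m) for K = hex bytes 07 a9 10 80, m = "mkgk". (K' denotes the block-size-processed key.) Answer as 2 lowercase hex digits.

8c

Key hex bytes 07 a9 10 80 is 4 bytes > B = 3, so hash it first: H(key) = 40, then zero-pad to 3 bytes: K' = 40 00 00.
K' ⊕ ipad = 76 36 36.
Inner input = 76 36 36 ∥ 6d 6b 67 6b.
Inner hash: sum = 118+54+54+109+107+103+107 = 652; mod 256 = 140 → 8c.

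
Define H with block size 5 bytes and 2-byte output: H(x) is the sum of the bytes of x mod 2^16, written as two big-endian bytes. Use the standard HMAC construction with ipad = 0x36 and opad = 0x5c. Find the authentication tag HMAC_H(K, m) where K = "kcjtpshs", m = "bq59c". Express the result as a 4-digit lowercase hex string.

0282

Key "kcjtpshs" = 6b 63 6a 74 70 73 68 73 is 8 bytes > B = 5, so hash it first: H(key) = 03 6a, then zero-pad to 5 bytes: K' = 03 6a 00 00 00.
K' ⊕ ipad = 35 5c 36 36 36.  K' ⊕ opad = 5f 36 5c 5c 5c.
Inner input = (K'⊕ipad) ∥ m = 35 5c 36 36 36 ∥ 62 71 35 39 63.
Inner hash: sum = 53+92+54+54+54+98+113+53+57+99 = 727 → 02 d7.
Outer input = (K'⊕opad) ∥ inner = 5f 36 5c 5c 5c ∥ 02 d7.
Outer hash (tag): sum = 95+54+92+92+92+2+215 = 642 → 02 82.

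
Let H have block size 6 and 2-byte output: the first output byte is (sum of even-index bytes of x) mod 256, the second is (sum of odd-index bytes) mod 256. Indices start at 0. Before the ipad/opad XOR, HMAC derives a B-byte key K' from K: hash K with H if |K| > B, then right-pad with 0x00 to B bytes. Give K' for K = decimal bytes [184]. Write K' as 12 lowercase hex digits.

Key decimal bytes [184] = b8 is 1 byte ≤ B = 6; zero-pad to 6 bytes: K' = b8 00 00 00 00 00.

b80000000000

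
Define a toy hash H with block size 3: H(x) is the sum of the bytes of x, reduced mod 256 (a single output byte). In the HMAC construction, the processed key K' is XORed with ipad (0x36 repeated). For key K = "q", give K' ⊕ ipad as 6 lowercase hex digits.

473636

Key "q" = 71 is 1 byte ≤ B = 3; zero-pad to 3 bytes: K' = 71 00 00.
XOR each byte with 0x36: 71⊕36=47, 00⊕36=36, 00⊕36=36.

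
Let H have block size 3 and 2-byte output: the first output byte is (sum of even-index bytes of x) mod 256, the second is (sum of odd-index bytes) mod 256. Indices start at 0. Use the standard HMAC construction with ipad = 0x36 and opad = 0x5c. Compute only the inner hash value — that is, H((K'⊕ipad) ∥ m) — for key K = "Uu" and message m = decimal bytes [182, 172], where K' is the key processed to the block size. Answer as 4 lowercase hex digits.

Key "Uu" = 55 75 is 2 bytes ≤ B = 3; zero-pad to 3 bytes: K' = 55 75 00.
K' ⊕ ipad = 63 43 36.
Inner input = 63 43 36 ∥ b6 ac.
Inner hash: even-index sum = 325 mod 256 = 69; odd-index sum = 249 mod 256 = 249 → 45 f9.

45f9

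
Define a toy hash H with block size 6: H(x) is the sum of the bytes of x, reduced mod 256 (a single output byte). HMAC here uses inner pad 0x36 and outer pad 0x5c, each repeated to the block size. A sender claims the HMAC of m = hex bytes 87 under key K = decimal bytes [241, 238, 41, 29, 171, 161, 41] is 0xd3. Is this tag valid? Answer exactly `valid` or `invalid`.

valid

Key decimal bytes [241, 238, 41, 29, 171, 161, 41] = f1 ee 29 1d ab a1 29 is 7 bytes > B = 6, so hash it first: H(key) = 9a, then zero-pad to 6 bytes: K' = 9a 00 00 00 00 00.
K' ⊕ ipad = ac 36 36 36 36 36; K' ⊕ opad = c6 5c 5c 5c 5c 5c.
Inner hash: sum = 172+54+54+54+54+54+135 = 577; mod 256 = 65 → 41.
Outer hash (recomputed tag): sum = 198+92+92+92+92+92+65 = 723; mod 256 = 211 → d3.
Recomputed tag = d3; claimed = d3 → match.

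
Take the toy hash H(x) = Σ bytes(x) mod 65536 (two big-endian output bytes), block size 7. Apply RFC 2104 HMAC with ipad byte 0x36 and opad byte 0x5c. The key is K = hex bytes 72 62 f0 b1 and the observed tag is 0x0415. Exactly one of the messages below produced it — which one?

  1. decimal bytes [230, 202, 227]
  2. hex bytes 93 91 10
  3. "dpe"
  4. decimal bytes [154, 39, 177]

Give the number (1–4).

4

Key hex bytes 72 62 f0 b1 is 4 bytes ≤ B = 7; zero-pad to 7 bytes: K' = 72 62 f0 b1 00 00 00.
K' ⊕ ipad = 44 54 c6 87 36 36 36; K' ⊕ opad = 2e 3e ac ed 5c 5c 5c.
m1: inner = H(44 54 c6 87 36 36 36 e6 ca e3) = 05 1a; tag = H(2e 3e ac ed 5c 5c 5c 05 1a) = 0338
m2: inner = H(44 54 c6 87 36 36 36 93 91 10) = 03 bb; tag = H(2e 3e ac ed 5c 5c 5c 03 bb) = 03d7
m3: inner = H(44 54 c6 87 36 36 36 64 70 65) = 03 c0; tag = H(2e 3e ac ed 5c 5c 5c 03 c0) = 03dc
m4: inner = H(44 54 c6 87 36 36 36 9a 27 b1) = 03 f9; tag = H(2e 3e ac ed 5c 5c 5c 03 f9) = 0415 ← matches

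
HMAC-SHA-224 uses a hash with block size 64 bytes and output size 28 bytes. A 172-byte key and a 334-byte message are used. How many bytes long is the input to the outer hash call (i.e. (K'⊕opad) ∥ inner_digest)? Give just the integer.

92

Key is 172 > 64 bytes, so it is hashed to 28 bytes then zero-padded to 64: |K'| = 64.
Outer input = (K'⊕opad) ∥ H(inner) → 64 + 28 = 92 bytes.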